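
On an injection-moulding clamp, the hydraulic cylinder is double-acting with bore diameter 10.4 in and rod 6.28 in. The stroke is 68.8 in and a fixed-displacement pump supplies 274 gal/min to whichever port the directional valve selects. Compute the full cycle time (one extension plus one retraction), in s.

t ≈ 9.06 s

Cap-side area A_cap = π/4 × (10.4 in)² = 84.95 in^2
Rod-side annular area A_ann = π/4 × (10.4² − 6.28²) = 53.97 in^2
t_ext = A_cap·L/Q = 5.540 s
t_ret = A_ann·L/Q = 3.520 s
t_cycle = t_ext + t_ret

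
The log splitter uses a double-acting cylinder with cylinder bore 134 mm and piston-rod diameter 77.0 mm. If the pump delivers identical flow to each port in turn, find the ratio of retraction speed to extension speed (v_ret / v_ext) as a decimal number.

v_ret/v_ext ≈ 1.49

Cap-side area A_cap = π/4 × (134 mm)² = 14100 mm^2
Rod-side annular area A_ann = π/4 × (134² − 77.0²) = 9446 mm^2
For equal Q, v ∝ 1/A, so v_ret/v_ext = A_cap/A_ann.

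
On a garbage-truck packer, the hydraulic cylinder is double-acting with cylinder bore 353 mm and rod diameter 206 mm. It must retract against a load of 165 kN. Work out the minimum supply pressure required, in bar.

Rod-side annular area A_ann = π/4 × (353² − 206²) = 64540 mm^2
Retraction: pressure acts on the annular area.
P = F / A = 165 kN / A

P ≈ 25.6 bar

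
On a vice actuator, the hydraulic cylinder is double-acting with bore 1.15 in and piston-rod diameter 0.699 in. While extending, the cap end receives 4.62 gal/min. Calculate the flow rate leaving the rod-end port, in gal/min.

Q_out ≈ 2.91 gal/min

Cap-side area A_cap = π/4 × (1.15 in)² = 1.039 in^2
Rod-side annular area A_ann = π/4 × (1.15² − 0.699²) = 0.6549 in^2
Piston speed v = Q_in/A_cap; rod-end outflow Q_out = v × A_ann = Q_in × A_ann/A_cap.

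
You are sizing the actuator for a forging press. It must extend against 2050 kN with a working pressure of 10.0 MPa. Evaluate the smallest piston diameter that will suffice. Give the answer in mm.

Extension force acts on the full piston face: F = P × (π/4)D².
D = √(4F / (πP)) = √(4 × 2050 kN / (π × 10.0 MPa))

D ≈ 511 mm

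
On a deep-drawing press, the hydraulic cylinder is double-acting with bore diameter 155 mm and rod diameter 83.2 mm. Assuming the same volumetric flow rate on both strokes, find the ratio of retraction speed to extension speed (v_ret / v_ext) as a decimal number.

Cap-side area A_cap = π/4 × (155 mm)² = 18870 mm^2
Rod-side annular area A_ann = π/4 × (155² − 83.2²) = 13430 mm^2
For equal Q, v ∝ 1/A, so v_ret/v_ext = A_cap/A_ann.

v_ret/v_ext ≈ 1.40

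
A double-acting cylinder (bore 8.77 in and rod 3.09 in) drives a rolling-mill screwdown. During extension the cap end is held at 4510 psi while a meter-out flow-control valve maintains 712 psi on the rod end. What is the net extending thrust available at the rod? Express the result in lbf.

F ≈ 2.35e5 lbf

Cap-side area A_cap = π/4 × (8.77 in)² = 60.41 in^2
Rod-side annular area A_ann = π/4 × (8.77² − 3.09²) = 52.91 in^2
Net thrust = P_cap·A_cap − P_rod·A_ann = 2.724e5 lbf − 37670 lbf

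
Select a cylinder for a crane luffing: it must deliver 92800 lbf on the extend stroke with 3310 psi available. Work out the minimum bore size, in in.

Extension force acts on the full piston face: F = P × (π/4)D².
D = √(4F / (πP)) = √(4 × 92800 lbf / (π × 3310 psi))

D ≈ 5.97 in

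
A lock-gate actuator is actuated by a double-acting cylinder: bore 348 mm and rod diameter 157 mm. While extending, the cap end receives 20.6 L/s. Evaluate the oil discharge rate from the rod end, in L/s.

Q_out ≈ 16.4 L/s

Cap-side area A_cap = π/4 × (348 mm)² = 95110 mm^2
Rod-side annular area A_ann = π/4 × (348² − 157²) = 75760 mm^2
Piston speed v = Q_in/A_cap; rod-end outflow Q_out = v × A_ann = Q_in × A_ann/A_cap.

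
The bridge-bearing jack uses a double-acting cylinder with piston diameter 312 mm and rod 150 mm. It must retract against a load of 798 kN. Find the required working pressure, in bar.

P ≈ 136 bar

Rod-side annular area A_ann = π/4 × (312² − 150²) = 58780 mm^2
Retraction: pressure acts on the annular area.
P = F / A = 798 kN / A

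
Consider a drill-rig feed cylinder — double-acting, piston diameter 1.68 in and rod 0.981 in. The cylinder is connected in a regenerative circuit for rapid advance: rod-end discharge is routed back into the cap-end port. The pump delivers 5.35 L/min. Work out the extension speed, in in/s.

In regeneration the rod-end outflow joins the pump flow into the cap end, so the net volume the pump must supply per unit advance equals the rod cross-section area.
Rod cross-section A_rod = π/4 × (0.981 in)² = 0.7558 in^2
v = Q_pump / A_rod

v ≈ 7.20 in/s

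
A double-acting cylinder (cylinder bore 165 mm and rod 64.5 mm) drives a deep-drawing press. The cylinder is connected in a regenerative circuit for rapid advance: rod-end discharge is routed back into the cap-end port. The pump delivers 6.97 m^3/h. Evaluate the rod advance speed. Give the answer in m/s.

v ≈ 0.593 m/s

In regeneration the rod-end outflow joins the pump flow into the cap end, so the net volume the pump must supply per unit advance equals the rod cross-section area.
Rod cross-section A_rod = π/4 × (64.5 mm)² = 3267 mm^2
v = Q_pump / A_rod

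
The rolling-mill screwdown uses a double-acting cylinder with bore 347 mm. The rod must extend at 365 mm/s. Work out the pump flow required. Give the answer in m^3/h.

Cap-side area A_cap = π/4 × (347 mm)² = 94570 mm^2
Q = A × v

Q ≈ 124 m^3/h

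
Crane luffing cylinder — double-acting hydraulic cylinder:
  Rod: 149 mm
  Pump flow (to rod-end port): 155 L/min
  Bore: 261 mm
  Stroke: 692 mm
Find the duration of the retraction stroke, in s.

t ≈ 9.66 s

Rod-side annular area A_ann = π/4 × (261² − 149²) = 36070 mm^2
Swept volume V = A × L; t = V / Q = A·L / Q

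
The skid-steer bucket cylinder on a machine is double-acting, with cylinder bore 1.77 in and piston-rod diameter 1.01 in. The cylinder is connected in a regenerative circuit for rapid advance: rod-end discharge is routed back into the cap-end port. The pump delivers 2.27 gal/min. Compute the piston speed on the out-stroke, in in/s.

In regeneration the rod-end outflow joins the pump flow into the cap end, so the net volume the pump must supply per unit advance equals the rod cross-section area.
Rod cross-section A_rod = π/4 × (1.01 in)² = 0.8012 in^2
v = Q_pump / A_rod

v ≈ 10.9 in/s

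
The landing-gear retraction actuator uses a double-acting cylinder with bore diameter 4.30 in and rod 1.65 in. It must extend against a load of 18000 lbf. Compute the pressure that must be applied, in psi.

Cap-side area A_cap = π/4 × (4.30 in)² = 14.52 in^2
P = F / A = 18000 lbf / A

P ≈ 1240 psi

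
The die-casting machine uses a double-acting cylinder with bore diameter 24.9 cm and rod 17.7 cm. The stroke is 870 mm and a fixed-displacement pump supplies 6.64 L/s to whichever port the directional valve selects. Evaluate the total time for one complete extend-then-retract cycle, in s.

t ≈ 9.54 s

Cap-side area A_cap = π/4 × (24.9 cm)² = 487.0 cm^2
Rod-side annular area A_ann = π/4 × (24.9² − 17.7²) = 240.9 cm^2
t_ext = A_cap·L/Q = 6.380 s
t_ret = A_ann·L/Q = 3.156 s
t_cycle = t_ext + t_ret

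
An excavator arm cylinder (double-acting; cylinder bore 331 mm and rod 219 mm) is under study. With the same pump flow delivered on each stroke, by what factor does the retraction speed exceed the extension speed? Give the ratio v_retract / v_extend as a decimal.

v_ret/v_ext ≈ 1.78

Cap-side area A_cap = π/4 × (331 mm)² = 86050 mm^2
Rod-side annular area A_ann = π/4 × (331² − 219²) = 48380 mm^2
For equal Q, v ∝ 1/A, so v_ret/v_ext = A_cap/A_ann.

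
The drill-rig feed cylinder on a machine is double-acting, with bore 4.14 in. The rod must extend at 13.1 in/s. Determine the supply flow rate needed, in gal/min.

Q ≈ 45.8 gal/min

Cap-side area A_cap = π/4 × (4.14 in)² = 13.46 in^2
Q = A × v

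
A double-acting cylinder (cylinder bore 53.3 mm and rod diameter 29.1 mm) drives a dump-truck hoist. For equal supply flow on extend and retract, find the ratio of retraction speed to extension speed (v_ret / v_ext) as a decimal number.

v_ret/v_ext ≈ 1.42

Cap-side area A_cap = π/4 × (53.3 mm)² = 2231 mm^2
Rod-side annular area A_ann = π/4 × (53.3² − 29.1²) = 1566 mm^2
For equal Q, v ∝ 1/A, so v_ret/v_ext = A_cap/A_ann.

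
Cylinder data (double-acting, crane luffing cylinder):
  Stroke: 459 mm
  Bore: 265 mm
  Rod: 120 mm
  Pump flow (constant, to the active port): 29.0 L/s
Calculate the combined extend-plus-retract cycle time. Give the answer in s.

t ≈ 1.57 s

Cap-side area A_cap = π/4 × (265 mm)² = 55150 mm^2
Rod-side annular area A_ann = π/4 × (265² − 120²) = 43840 mm^2
t_ext = A_cap·L/Q = 0.8730 s
t_ret = A_ann·L/Q = 0.6940 s
t_cycle = t_ext + t_ret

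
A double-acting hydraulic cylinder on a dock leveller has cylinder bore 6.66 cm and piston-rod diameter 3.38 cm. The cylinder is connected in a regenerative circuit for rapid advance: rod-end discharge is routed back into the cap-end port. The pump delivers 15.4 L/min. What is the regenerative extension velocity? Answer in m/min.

In regeneration the rod-end outflow joins the pump flow into the cap end, so the net volume the pump must supply per unit advance equals the rod cross-section area.
Rod cross-section A_rod = π/4 × (3.38 cm)² = 8.973 cm^2
v = Q_pump / A_rod

v ≈ 17.2 m/min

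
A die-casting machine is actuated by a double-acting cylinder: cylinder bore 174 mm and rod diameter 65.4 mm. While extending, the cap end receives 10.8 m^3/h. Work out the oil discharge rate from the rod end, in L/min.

Cap-side area A_cap = π/4 × (174 mm)² = 23780 mm^2
Rod-side annular area A_ann = π/4 × (174² − 65.4²) = 20420 mm^2
Piston speed v = Q_in/A_cap; rod-end outflow Q_out = v × A_ann = Q_in × A_ann/A_cap.

Q_out ≈ 155 L/min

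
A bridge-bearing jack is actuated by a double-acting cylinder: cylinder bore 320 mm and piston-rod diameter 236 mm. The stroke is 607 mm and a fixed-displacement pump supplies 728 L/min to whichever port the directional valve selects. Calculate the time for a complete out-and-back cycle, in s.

t ≈ 5.86 s

Cap-side area A_cap = π/4 × (320 mm)² = 80420 mm^2
Rod-side annular area A_ann = π/4 × (320² − 236²) = 36680 mm^2
t_ext = A_cap·L/Q = 4.023 s
t_ret = A_ann·L/Q = 1.835 s
t_cycle = t_ext + t_ret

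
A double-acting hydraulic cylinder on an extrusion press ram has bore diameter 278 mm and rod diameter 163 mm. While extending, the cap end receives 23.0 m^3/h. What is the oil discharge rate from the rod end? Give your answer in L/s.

Cap-side area A_cap = π/4 × (278 mm)² = 60700 mm^2
Rod-side annular area A_ann = π/4 × (278² − 163²) = 39830 mm^2
Piston speed v = Q_in/A_cap; rod-end outflow Q_out = v × A_ann = Q_in × A_ann/A_cap.

Q_out ≈ 4.19 L/s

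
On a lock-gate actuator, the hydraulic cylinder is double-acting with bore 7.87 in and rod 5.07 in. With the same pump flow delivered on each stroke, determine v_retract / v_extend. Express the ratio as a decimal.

Cap-side area A_cap = π/4 × (7.87 in)² = 48.65 in^2
Rod-side annular area A_ann = π/4 × (7.87² − 5.07²) = 28.46 in^2
For equal Q, v ∝ 1/A, so v_ret/v_ext = A_cap/A_ann.

v_ret/v_ext ≈ 1.71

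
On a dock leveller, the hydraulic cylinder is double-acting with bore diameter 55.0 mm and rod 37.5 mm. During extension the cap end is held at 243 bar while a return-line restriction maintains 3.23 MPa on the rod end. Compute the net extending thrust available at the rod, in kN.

F ≈ 53.6 kN

Cap-side area A_cap = π/4 × (55.0 mm)² = 2376 mm^2
Rod-side annular area A_ann = π/4 × (55.0² − 37.5²) = 1271 mm^2
Net thrust = P_cap·A_cap − P_rod·A_ann = 57.73 kN − 4.107 kN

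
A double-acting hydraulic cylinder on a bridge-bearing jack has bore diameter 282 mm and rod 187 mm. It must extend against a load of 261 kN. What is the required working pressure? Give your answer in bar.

Cap-side area A_cap = π/4 × (282 mm)² = 62460 mm^2
P = F / A = 261 kN / A

P ≈ 41.8 bar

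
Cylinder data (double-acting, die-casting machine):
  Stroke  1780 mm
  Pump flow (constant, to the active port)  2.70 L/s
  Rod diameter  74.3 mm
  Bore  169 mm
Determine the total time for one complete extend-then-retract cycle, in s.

Cap-side area A_cap = π/4 × (169 mm)² = 22430 mm^2
Rod-side annular area A_ann = π/4 × (169² − 74.3²) = 18100 mm^2
t_ext = A_cap·L/Q = 14.79 s
t_ret = A_ann·L/Q = 11.93 s
t_cycle = t_ext + t_ret

t ≈ 26.7 s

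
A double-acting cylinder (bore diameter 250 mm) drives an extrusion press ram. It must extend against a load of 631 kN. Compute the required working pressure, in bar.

Cap-side area A_cap = π/4 × (250 mm)² = 49090 mm^2
P = F / A = 631 kN / A

P ≈ 129 bar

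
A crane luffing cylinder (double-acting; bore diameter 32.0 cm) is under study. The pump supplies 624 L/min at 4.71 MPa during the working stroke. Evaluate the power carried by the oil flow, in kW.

Hydraulic power = P × Q

W ≈ 49.0 kW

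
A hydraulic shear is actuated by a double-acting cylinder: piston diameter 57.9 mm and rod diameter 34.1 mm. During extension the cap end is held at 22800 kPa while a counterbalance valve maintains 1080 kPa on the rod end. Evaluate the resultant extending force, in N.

Cap-side area A_cap = π/4 × (57.9 mm)² = 2633 mm^2
Rod-side annular area A_ann = π/4 × (57.9² − 34.1²) = 1720 mm^2
Net thrust = P_cap·A_cap − P_rod·A_ann = 60030 N − 1857 N

F ≈ 58200 N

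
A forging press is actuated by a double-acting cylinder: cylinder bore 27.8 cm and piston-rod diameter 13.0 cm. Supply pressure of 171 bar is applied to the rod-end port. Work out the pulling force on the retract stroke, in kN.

F ≈ 811 kN

Rod-side annular area A_ann = π/4 × (27.8² − 13.0²) = 474.3 cm^2
On retraction the pressure acts on the annular area (bore minus rod).
F = P × A_ann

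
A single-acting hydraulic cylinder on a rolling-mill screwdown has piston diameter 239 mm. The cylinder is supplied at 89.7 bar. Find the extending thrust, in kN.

F ≈ 402 kN

Cap-side area A_cap = π/4 × (239 mm)² = 44860 mm^2
F = P × A_cap = 89.7 bar × A_cap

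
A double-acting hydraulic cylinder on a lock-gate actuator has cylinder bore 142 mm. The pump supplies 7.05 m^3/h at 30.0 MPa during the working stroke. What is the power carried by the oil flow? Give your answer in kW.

W ≈ 58.7 kW

Hydraulic power = P × Q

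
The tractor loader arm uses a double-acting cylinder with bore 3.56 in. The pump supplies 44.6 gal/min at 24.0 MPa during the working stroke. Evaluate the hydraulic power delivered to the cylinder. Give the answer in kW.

W ≈ 67.5 kW

Hydraulic power = P × Q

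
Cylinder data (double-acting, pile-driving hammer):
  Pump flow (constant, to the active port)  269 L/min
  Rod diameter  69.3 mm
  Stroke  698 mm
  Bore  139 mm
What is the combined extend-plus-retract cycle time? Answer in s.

Cap-side area A_cap = π/4 × (139 mm)² = 15170 mm^2
Rod-side annular area A_ann = π/4 × (139² − 69.3²) = 11400 mm^2
t_ext = A_cap·L/Q = 2.363 s
t_ret = A_ann·L/Q = 1.775 s
t_cycle = t_ext + t_ret

t ≈ 4.14 s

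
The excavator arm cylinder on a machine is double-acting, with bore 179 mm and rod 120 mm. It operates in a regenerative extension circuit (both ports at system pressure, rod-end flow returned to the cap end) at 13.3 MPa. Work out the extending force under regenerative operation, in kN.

With equal pressure on both faces, forces on the annular region cancel; the net push is pressure × rod cross-section.
Rod cross-section A_rod = π/4 × (120 mm)² = 11310 mm^2
F = P × A_rod

F ≈ 150 kN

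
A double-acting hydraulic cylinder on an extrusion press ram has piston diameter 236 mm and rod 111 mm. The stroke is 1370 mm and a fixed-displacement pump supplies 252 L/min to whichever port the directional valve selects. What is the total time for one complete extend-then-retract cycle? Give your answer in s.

t ≈ 25.4 s

Cap-side area A_cap = π/4 × (236 mm)² = 43740 mm^2
Rod-side annular area A_ann = π/4 × (236² − 111²) = 34070 mm^2
t_ext = A_cap·L/Q = 14.27 s
t_ret = A_ann·L/Q = 11.11 s
t_cycle = t_ext + t_ret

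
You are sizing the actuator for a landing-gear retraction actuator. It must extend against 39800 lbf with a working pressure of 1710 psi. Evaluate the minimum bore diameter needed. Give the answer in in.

D ≈ 5.44 in

Extension force acts on the full piston face: F = P × (π/4)D².
D = √(4F / (πP)) = √(4 × 39800 lbf / (π × 1710 psi))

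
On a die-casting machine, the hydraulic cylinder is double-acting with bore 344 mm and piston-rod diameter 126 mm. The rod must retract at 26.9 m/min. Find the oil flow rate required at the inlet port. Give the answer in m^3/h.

Rod-side annular area A_ann = π/4 × (344² − 126²) = 80470 mm^2
Q = A × v

Q ≈ 130 m^3/h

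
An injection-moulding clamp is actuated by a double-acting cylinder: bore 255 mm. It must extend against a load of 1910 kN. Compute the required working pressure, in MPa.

P ≈ 37.4 MPa

Cap-side area A_cap = π/4 × (255 mm)² = 51070 mm^2
P = F / A = 1910 kN / A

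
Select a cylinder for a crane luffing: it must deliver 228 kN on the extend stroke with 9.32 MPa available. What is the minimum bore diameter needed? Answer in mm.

D ≈ 176 mm

Extension force acts on the full piston face: F = P × (π/4)D².
D = √(4F / (πP)) = √(4 × 228 kN / (π × 9.32 MPa))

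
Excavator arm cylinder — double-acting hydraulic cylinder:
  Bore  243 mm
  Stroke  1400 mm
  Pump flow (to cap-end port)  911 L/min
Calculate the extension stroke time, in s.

t ≈ 4.28 s

Cap-side area A_cap = π/4 × (243 mm)² = 46380 mm^2
Swept volume V = A × L; t = V / Q = A·L / Q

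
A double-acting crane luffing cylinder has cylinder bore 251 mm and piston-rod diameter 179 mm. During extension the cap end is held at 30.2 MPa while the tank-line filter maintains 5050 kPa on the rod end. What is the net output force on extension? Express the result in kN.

Cap-side area A_cap = π/4 × (251 mm)² = 49480 mm^2
Rod-side annular area A_ann = π/4 × (251² − 179²) = 24320 mm^2
Net thrust = P_cap·A_cap − P_rod·A_ann = 1494 kN − 122.8 kN

F ≈ 1370 kN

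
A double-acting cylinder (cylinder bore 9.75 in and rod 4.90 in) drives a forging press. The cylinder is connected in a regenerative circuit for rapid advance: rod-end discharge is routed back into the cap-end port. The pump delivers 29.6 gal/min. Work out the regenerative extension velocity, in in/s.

In regeneration the rod-end outflow joins the pump flow into the cap end, so the net volume the pump must supply per unit advance equals the rod cross-section area.
Rod cross-section A_rod = π/4 × (4.90 in)² = 18.86 in^2
v = Q_pump / A_rod

v ≈ 6.04 in/s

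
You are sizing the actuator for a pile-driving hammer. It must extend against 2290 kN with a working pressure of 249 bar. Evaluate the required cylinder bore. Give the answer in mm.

D ≈ 342 mm

Extension force acts on the full piston face: F = P × (π/4)D².
D = √(4F / (πP)) = √(4 × 2290 kN / (π × 249 bar))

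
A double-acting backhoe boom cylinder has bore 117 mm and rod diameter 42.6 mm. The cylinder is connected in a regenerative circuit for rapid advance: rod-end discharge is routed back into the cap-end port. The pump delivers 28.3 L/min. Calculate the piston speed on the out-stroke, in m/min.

v ≈ 19.9 m/min

In regeneration the rod-end outflow joins the pump flow into the cap end, so the net volume the pump must supply per unit advance equals the rod cross-section area.
Rod cross-section A_rod = π/4 × (42.6 mm)² = 1425 mm^2
v = Q_pump / A_rod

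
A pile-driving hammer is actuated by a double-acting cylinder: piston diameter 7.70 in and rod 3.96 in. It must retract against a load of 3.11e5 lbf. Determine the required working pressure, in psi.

Rod-side annular area A_ann = π/4 × (7.70² − 3.96²) = 34.25 in^2
Retraction: pressure acts on the annular area.
P = F / A = 3.11e5 lbf / A

P ≈ 9080 psi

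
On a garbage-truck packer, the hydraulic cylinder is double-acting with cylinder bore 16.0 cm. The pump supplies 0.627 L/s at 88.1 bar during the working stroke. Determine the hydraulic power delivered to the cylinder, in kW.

Hydraulic power = P × Q

W ≈ 5.52 kW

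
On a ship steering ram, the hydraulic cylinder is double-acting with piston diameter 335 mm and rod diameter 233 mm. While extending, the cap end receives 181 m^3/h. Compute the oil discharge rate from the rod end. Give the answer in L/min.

Q_out ≈ 1560 L/min

Cap-side area A_cap = π/4 × (335 mm)² = 88140 mm^2
Rod-side annular area A_ann = π/4 × (335² − 233²) = 45500 mm^2
Piston speed v = Q_in/A_cap; rod-end outflow Q_out = v × A_ann = Q_in × A_ann/A_cap.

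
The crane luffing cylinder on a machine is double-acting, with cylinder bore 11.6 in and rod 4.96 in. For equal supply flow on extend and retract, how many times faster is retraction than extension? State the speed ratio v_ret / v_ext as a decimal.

Cap-side area A_cap = π/4 × (11.6 in)² = 105.7 in^2
Rod-side annular area A_ann = π/4 × (11.6² − 4.96²) = 86.36 in^2
For equal Q, v ∝ 1/A, so v_ret/v_ext = A_cap/A_ann.

v_ret/v_ext ≈ 1.22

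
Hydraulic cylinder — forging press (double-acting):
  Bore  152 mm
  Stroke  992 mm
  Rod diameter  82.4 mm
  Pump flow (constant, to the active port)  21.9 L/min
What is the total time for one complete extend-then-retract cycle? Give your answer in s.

t ≈ 84.1 s

Cap-side area A_cap = π/4 × (152 mm)² = 18150 mm^2
Rod-side annular area A_ann = π/4 × (152² − 82.4²) = 12810 mm^2
t_ext = A_cap·L/Q = 49.32 s
t_ret = A_ann·L/Q = 34.82 s
t_cycle = t_ext + t_ret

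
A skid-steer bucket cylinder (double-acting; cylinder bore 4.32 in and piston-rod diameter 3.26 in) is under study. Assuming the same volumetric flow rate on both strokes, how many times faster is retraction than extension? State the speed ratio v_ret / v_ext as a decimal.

Cap-side area A_cap = π/4 × (4.32 in)² = 14.66 in^2
Rod-side annular area A_ann = π/4 × (4.32² − 3.26²) = 6.311 in^2
For equal Q, v ∝ 1/A, so v_ret/v_ext = A_cap/A_ann.

v_ret/v_ext ≈ 2.32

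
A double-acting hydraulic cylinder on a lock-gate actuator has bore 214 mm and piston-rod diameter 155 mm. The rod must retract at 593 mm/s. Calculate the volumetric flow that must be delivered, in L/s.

Rod-side annular area A_ann = π/4 × (214² − 155²) = 17100 mm^2
Q = A × v

Q ≈ 10.1 L/s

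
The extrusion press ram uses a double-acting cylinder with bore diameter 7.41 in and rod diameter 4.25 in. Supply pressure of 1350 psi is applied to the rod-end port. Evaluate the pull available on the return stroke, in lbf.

Rod-side annular area A_ann = π/4 × (7.41² − 4.25²) = 28.94 in^2
On retraction the pressure acts on the annular area (bore minus rod).
F = P × A_ann

F ≈ 39100 lbf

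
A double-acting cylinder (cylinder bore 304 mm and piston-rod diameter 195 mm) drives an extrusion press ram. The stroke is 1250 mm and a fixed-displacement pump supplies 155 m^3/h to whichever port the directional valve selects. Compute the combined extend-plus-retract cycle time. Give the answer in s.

Cap-side area A_cap = π/4 × (304 mm)² = 72580 mm^2
Rod-side annular area A_ann = π/4 × (304² − 195²) = 42720 mm^2
t_ext = A_cap·L/Q = 2.107 s
t_ret = A_ann·L/Q = 1.240 s
t_cycle = t_ext + t_ret

t ≈ 3.35 s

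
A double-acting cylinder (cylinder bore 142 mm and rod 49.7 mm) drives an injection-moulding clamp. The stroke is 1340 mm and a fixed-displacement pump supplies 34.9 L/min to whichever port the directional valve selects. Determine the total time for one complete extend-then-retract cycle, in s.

t ≈ 68.5 s

Cap-side area A_cap = π/4 × (142 mm)² = 15840 mm^2
Rod-side annular area A_ann = π/4 × (142² − 49.7²) = 13900 mm^2
t_ext = A_cap·L/Q = 36.48 s
t_ret = A_ann·L/Q = 32.01 s
t_cycle = t_ext + t_ret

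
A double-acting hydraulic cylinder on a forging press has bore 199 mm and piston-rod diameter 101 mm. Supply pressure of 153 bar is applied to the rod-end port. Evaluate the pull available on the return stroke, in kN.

Rod-side annular area A_ann = π/4 × (199² − 101²) = 23090 mm^2
On retraction the pressure acts on the annular area (bore minus rod).
F = P × A_ann

F ≈ 353 kN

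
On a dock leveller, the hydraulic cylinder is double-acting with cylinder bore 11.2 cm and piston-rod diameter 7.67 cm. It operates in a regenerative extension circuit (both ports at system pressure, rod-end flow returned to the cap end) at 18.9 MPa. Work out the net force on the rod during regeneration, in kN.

F ≈ 87.3 kN

With equal pressure on both faces, forces on the annular region cancel; the net push is pressure × rod cross-section.
Rod cross-section A_rod = π/4 × (7.67 cm)² = 46.20 cm^2
F = P × A_rod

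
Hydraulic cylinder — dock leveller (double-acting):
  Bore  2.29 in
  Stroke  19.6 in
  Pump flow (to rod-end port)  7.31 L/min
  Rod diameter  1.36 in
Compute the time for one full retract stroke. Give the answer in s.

Rod-side annular area A_ann = π/4 × (2.29² − 1.36²) = 2.666 in^2
Swept volume V = A × L; t = V / Q = A·L / Q

t ≈ 7.03 s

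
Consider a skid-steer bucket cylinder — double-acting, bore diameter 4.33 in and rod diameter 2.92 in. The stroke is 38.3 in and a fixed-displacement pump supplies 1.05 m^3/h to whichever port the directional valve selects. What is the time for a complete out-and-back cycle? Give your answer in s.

t ≈ 49.0 s

Cap-side area A_cap = π/4 × (4.33 in)² = 14.73 in^2
Rod-side annular area A_ann = π/4 × (4.33² − 2.92²) = 8.029 in^2
t_ext = A_cap·L/Q = 31.69 s
t_ret = A_ann·L/Q = 17.28 s
t_cycle = t_ext + t_ret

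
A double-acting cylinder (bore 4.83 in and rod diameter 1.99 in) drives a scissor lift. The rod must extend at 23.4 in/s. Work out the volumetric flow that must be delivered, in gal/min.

Cap-side area A_cap = π/4 × (4.83 in)² = 18.32 in^2
Q = A × v

Q ≈ 111 gal/min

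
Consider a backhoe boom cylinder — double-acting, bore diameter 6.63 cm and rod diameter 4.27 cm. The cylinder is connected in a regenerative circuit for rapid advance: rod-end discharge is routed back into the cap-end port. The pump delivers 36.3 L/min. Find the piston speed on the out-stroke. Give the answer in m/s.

In regeneration the rod-end outflow joins the pump flow into the cap end, so the net volume the pump must supply per unit advance equals the rod cross-section area.
Rod cross-section A_rod = π/4 × (4.27 cm)² = 14.32 cm^2
v = Q_pump / A_rod

v ≈ 0.422 m/s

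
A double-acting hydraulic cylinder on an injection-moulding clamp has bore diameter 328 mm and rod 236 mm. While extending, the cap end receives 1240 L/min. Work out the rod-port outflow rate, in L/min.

Cap-side area A_cap = π/4 × (328 mm)² = 84500 mm^2
Rod-side annular area A_ann = π/4 × (328² − 236²) = 40750 mm^2
Piston speed v = Q_in/A_cap; rod-end outflow Q_out = v × A_ann = Q_in × A_ann/A_cap.

Q_out ≈ 598 L/min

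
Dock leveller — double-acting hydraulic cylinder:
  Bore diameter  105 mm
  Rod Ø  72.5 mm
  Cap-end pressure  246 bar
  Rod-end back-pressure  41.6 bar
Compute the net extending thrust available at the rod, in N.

F ≈ 1.94e5 N

Cap-side area A_cap = π/4 × (105 mm)² = 8659 mm^2
Rod-side annular area A_ann = π/4 × (105² − 72.5²) = 4531 mm^2
Net thrust = P_cap·A_cap − P_rod·A_ann = 2.130e5 N − 18850 N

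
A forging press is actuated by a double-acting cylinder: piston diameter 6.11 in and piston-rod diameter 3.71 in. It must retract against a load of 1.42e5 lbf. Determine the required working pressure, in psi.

Rod-side annular area A_ann = π/4 × (6.11² − 3.71²) = 18.51 in^2
Retraction: pressure acts on the annular area.
P = F / A = 1.42e5 lbf / A

P ≈ 7670 psi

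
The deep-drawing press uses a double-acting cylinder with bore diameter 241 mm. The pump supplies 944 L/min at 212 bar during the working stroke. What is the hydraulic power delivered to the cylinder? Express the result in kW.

W ≈ 334 kW

Hydraulic power = P × Q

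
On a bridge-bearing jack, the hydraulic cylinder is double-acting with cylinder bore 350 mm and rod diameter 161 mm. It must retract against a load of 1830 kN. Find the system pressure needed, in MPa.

P ≈ 24.1 MPa

Rod-side annular area A_ann = π/4 × (350² − 161²) = 75850 mm^2
Retraction: pressure acts on the annular area.
P = F / A = 1830 kN / A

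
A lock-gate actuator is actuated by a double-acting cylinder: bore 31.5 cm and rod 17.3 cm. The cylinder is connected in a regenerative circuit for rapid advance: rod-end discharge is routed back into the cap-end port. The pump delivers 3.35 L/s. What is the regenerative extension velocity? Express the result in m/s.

v ≈ 0.143 m/s

In regeneration the rod-end outflow joins the pump flow into the cap end, so the net volume the pump must supply per unit advance equals the rod cross-section area.
Rod cross-section A_rod = π/4 × (17.3 cm)² = 235.1 cm^2
v = Q_pump / A_rod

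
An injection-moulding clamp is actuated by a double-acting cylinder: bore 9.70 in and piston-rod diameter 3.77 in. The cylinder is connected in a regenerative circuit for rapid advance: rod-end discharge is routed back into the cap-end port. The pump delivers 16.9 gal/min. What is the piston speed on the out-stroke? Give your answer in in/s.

In regeneration the rod-end outflow joins the pump flow into the cap end, so the net volume the pump must supply per unit advance equals the rod cross-section area.
Rod cross-section A_rod = π/4 × (3.77 in)² = 11.16 in^2
v = Q_pump / A_rod

v ≈ 5.83 in/s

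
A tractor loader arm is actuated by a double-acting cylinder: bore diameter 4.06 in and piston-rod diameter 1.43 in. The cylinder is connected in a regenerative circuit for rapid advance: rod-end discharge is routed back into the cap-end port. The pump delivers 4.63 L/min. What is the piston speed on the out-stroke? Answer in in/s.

v ≈ 2.93 in/s

In regeneration the rod-end outflow joins the pump flow into the cap end, so the net volume the pump must supply per unit advance equals the rod cross-section area.
Rod cross-section A_rod = π/4 × (1.43 in)² = 1.606 in^2
v = Q_pump / A_rod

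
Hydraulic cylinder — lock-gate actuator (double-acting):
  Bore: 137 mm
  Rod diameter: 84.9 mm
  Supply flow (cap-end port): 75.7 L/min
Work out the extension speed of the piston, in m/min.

Cap-side area A_cap = π/4 × (137 mm)² = 14740 mm^2
v = Q / A

v ≈ 5.14 m/min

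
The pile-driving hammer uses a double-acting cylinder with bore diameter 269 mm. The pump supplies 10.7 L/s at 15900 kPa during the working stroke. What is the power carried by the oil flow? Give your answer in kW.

W ≈ 170 kW

Hydraulic power = P × Q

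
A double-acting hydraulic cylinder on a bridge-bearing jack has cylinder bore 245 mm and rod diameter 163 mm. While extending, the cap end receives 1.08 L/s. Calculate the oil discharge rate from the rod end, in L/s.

Cap-side area A_cap = π/4 × (245 mm)² = 47140 mm^2
Rod-side annular area A_ann = π/4 × (245² − 163²) = 26280 mm^2
Piston speed v = Q_in/A_cap; rod-end outflow Q_out = v × A_ann = Q_in × A_ann/A_cap.

Q_out ≈ 0.602 L/s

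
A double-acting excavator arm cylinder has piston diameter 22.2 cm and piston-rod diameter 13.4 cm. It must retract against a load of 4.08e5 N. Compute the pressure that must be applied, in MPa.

P ≈ 16.6 MPa

Rod-side annular area A_ann = π/4 × (22.2² − 13.4²) = 246.0 cm^2
Retraction: pressure acts on the annular area.
P = F / A = 4.08e5 N / A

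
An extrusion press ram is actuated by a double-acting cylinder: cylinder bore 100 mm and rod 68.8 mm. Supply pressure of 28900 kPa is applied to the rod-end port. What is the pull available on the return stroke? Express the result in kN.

Rod-side annular area A_ann = π/4 × (100² − 68.8²) = 4136 mm^2
On retraction the pressure acts on the annular area (bore minus rod).
F = P × A_ann

F ≈ 120 kN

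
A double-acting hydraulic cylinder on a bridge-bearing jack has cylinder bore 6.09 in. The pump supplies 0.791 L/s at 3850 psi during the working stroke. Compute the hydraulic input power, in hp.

Hydraulic power = P × Q

W ≈ 28.2 hp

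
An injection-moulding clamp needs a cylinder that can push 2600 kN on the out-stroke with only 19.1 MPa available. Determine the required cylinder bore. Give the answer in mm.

D ≈ 416 mm

Extension force acts on the full piston face: F = P × (π/4)D².
D = √(4F / (πP)) = √(4 × 2600 kN / (π × 19.1 MPa))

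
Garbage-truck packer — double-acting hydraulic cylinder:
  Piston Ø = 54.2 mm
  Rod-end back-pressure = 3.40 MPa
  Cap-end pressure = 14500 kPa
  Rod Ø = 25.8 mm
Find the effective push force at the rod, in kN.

F ≈ 27.4 kN

Cap-side area A_cap = π/4 × (54.2 mm)² = 2307 mm^2
Rod-side annular area A_ann = π/4 × (54.2² − 25.8²) = 1784 mm^2
Net thrust = P_cap·A_cap − P_rod·A_ann = 33.45 kN − 6.067 kN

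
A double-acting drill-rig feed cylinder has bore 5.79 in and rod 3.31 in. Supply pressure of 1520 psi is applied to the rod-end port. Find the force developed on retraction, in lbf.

F ≈ 26900 lbf

Rod-side annular area A_ann = π/4 × (5.79² − 3.31²) = 17.72 in^2
On retraction the pressure acts on the annular area (bore minus rod).
F = P × A_ann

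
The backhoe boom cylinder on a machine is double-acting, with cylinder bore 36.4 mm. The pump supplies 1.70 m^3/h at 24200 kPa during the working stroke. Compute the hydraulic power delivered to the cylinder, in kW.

Hydraulic power = P × Q

W ≈ 11.4 kW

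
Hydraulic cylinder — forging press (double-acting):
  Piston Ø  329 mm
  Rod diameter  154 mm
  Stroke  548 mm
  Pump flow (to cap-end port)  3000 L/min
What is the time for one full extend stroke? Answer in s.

Cap-side area A_cap = π/4 × (329 mm)² = 85010 mm^2
Swept volume V = A × L; t = V / Q = A·L / Q

t ≈ 0.932 s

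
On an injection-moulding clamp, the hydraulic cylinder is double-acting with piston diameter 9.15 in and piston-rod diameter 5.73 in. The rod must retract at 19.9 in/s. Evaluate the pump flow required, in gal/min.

Q ≈ 207 gal/min

Rod-side annular area A_ann = π/4 × (9.15² − 5.73²) = 39.97 in^2
Q = A × v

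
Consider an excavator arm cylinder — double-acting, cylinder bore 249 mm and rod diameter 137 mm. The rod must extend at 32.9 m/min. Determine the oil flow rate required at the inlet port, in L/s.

Cap-side area A_cap = π/4 × (249 mm)² = 48700 mm^2
Q = A × v

Q ≈ 26.7 L/s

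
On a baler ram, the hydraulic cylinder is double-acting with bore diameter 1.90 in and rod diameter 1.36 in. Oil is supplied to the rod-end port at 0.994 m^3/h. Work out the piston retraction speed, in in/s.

Rod-side annular area A_ann = π/4 × (1.90² − 1.36²) = 1.383 in^2
Flow into the rod-end port fills the annular volume.
v = Q / A

v ≈ 12.2 in/s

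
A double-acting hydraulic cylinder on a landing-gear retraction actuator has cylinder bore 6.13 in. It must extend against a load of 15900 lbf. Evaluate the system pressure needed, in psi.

P ≈ 539 psi

Cap-side area A_cap = π/4 × (6.13 in)² = 29.51 in^2
P = F / A = 15900 lbf / A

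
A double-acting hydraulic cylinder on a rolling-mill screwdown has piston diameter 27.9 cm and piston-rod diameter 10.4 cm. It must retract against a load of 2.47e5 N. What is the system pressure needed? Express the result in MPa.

P ≈ 4.69 MPa

Rod-side annular area A_ann = π/4 × (27.9² − 10.4²) = 526.4 cm^2
Retraction: pressure acts on the annular area.
P = F / A = 2.47e5 N / A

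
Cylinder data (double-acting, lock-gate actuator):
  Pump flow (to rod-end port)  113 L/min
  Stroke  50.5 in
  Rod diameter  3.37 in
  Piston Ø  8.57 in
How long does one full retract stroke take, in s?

t ≈ 21.4 s

Rod-side annular area A_ann = π/4 × (8.57² − 3.37²) = 48.76 in^2
Swept volume V = A × L; t = V / Q = A·L / Q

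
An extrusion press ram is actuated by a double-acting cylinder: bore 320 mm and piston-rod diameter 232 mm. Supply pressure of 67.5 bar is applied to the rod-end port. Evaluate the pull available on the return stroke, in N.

F ≈ 2.58e5 N

Rod-side annular area A_ann = π/4 × (320² − 232²) = 38150 mm^2
On retraction the pressure acts on the annular area (bore minus rod).
F = P × A_ann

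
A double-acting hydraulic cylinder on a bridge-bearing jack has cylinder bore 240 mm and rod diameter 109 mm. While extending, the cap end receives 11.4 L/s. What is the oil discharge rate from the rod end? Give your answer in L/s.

Q_out ≈ 9.05 L/s

Cap-side area A_cap = π/4 × (240 mm)² = 45240 mm^2
Rod-side annular area A_ann = π/4 × (240² − 109²) = 35910 mm^2
Piston speed v = Q_in/A_cap; rod-end outflow Q_out = v × A_ann = Q_in × A_ann/A_cap.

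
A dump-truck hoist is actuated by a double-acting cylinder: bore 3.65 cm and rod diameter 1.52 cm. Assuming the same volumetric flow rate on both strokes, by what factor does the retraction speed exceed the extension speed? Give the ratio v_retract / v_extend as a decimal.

Cap-side area A_cap = π/4 × (3.65 cm)² = 10.46 cm^2
Rod-side annular area A_ann = π/4 × (3.65² − 1.52²) = 8.649 cm^2
For equal Q, v ∝ 1/A, so v_ret/v_ext = A_cap/A_ann.

v_ret/v_ext ≈ 1.21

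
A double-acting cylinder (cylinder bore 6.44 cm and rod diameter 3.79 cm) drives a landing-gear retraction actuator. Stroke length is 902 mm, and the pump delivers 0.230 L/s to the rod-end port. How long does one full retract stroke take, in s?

Rod-side annular area A_ann = π/4 × (6.44² − 3.79²) = 21.29 cm^2
Swept volume V = A × L; t = V / Q = A·L / Q

t ≈ 8.35 s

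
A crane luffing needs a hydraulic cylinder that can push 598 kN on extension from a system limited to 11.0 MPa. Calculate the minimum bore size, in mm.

D ≈ 263 mm

Extension force acts on the full piston face: F = P × (π/4)D².
D = √(4F / (πP)) = √(4 × 598 kN / (π × 11.0 MPa))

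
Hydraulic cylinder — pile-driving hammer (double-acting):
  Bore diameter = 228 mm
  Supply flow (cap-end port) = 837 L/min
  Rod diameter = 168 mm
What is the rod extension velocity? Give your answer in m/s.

v ≈ 0.342 m/s

Cap-side area A_cap = π/4 × (228 mm)² = 40830 mm^2
v = Q / A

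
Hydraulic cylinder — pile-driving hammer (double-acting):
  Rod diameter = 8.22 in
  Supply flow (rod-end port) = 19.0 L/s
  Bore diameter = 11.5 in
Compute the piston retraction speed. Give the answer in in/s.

v ≈ 22.8 in/s

Rod-side annular area A_ann = π/4 × (11.5² − 8.22²) = 50.80 in^2
Flow into the rod-end port fills the annular volume.
v = Q / A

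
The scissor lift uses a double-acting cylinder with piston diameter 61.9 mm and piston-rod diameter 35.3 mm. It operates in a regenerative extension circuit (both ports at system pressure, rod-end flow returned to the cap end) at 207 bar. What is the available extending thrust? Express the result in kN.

With equal pressure on both faces, forces on the annular region cancel; the net push is pressure × rod cross-section.
Rod cross-section A_rod = π/4 × (35.3 mm)² = 978.7 mm^2
F = P × A_rod

F ≈ 20.3 kN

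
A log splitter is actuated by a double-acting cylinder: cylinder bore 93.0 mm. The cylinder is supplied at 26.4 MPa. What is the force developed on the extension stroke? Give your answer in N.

F ≈ 1.79e5 N

Cap-side area A_cap = π/4 × (93.0 mm)² = 6793 mm^2
F = P × A_cap = 26.4 MPa × A_cap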